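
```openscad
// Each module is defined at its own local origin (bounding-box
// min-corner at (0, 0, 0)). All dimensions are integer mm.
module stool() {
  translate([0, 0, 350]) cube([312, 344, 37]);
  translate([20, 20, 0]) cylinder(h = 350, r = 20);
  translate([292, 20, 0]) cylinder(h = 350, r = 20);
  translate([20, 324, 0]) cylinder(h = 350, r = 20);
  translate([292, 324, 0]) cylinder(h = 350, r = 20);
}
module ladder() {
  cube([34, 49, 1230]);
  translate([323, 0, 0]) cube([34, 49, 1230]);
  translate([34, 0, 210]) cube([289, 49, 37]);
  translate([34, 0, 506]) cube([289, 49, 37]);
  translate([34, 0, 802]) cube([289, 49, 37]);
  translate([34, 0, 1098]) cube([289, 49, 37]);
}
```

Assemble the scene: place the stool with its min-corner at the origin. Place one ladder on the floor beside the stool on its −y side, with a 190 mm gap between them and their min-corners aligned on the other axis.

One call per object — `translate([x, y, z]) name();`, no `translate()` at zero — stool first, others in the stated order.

stool();
translate([0, -239, 0]) ladder();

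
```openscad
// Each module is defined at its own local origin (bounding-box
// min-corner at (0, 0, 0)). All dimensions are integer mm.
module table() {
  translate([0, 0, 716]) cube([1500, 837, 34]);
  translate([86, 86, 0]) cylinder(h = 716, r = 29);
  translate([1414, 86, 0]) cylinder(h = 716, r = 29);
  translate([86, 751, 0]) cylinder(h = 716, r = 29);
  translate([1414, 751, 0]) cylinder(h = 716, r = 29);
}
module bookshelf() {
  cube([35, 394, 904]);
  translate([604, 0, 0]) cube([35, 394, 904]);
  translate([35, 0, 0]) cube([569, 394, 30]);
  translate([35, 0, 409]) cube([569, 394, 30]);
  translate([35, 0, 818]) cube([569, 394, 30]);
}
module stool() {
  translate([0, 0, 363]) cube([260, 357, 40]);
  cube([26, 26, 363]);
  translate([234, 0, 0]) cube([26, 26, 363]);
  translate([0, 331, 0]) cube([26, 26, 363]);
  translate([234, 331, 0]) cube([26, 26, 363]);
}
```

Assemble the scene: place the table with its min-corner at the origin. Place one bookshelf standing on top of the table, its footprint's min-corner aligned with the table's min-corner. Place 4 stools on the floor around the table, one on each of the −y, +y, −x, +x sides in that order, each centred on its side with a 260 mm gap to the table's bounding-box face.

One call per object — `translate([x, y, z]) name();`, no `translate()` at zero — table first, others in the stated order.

table();
translate([0, 0, 750]) bookshelf();
translate([620, -617, 0]) stool();
translate([620, 1097, 0]) stool();
translate([-520, 240, 0]) stool();
translate([1760, 240, 0]) stool();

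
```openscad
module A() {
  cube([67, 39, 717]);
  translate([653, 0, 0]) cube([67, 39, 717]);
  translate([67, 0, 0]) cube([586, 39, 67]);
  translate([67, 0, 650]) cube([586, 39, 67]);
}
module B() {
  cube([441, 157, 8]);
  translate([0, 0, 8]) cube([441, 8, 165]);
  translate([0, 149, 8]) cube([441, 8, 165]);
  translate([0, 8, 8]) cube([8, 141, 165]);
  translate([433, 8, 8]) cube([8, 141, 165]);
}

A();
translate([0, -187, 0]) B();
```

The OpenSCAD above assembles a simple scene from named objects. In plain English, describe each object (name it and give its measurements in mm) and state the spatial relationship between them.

A is a picture frame with a 586×583 mm rectangular opening (x by z) and a uniform 67 mm border on every side. Frame depth is 39 mm along y. It is built from two vertical stiles running the full outside height and two horizontal rails spanning the gap between the stiles.

B is an open-topped rectangular box: outside dimensions 441×157×173 mm, with a uniform wall and base thickness of 8 mm. The base is a full 441×157 slab on the floor; four walls sit on top of the base. The front and back walls (the −y and +y sides) span the full width; the two side walls fit between them.

The open box is on the floor beside the picture frame on its −y side.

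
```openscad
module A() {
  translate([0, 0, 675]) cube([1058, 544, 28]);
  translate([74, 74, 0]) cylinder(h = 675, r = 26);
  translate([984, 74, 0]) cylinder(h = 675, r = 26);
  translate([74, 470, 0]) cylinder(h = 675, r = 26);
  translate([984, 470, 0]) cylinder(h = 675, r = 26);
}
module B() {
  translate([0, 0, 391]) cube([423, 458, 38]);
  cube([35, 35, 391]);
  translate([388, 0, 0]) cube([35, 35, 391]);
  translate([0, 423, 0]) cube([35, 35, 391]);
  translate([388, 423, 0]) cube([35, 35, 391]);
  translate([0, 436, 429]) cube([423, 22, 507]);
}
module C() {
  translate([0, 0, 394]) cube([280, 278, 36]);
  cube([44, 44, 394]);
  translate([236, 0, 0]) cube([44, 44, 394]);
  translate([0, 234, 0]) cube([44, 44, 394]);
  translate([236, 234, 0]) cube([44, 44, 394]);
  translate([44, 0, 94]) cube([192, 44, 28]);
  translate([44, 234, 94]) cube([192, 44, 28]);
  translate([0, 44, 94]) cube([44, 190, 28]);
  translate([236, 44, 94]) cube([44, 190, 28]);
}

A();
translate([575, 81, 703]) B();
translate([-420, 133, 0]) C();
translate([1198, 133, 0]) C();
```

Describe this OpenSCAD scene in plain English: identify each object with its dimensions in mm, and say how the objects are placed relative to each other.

A is a rectangular dining table. The top is 1058×544×28 mm with its upper surface at z = 703 mm. It stands on four round legs of 52 mm diameter, each leg's bounding box inset 48 mm from the nearest pair of top edges, running from the floor to the underside of the top.

B is a chair. The seat is a 423×458×38 mm slab with its top at z = 429 mm, on four 35×35 mm corner legs (flush with the seat edges, standing on z = 0). A flat backrest 22 mm thick, 507 mm tall, spans the full seat width and rises from the seat top along its +y edge, rear face flush with the rear of the seat.

C is a four-legged stool. The seat is a 280×278×36 mm slab whose top surface is at z = 430 mm; four square legs, each 44×44 mm in cross-section, run from the floor (z = 0) to the underside of the seat, each flush with a corner of the seat. Four stretchers, 44 mm wide and 28 mm tall, connect adjacent legs with their undersides at z = 94 mm, each running between the inner faces of the legs it joins and aligned with the legs' outer faces on the other axis.

The chair is on top of the table. Two stools sit around the table at the −x, +x sides.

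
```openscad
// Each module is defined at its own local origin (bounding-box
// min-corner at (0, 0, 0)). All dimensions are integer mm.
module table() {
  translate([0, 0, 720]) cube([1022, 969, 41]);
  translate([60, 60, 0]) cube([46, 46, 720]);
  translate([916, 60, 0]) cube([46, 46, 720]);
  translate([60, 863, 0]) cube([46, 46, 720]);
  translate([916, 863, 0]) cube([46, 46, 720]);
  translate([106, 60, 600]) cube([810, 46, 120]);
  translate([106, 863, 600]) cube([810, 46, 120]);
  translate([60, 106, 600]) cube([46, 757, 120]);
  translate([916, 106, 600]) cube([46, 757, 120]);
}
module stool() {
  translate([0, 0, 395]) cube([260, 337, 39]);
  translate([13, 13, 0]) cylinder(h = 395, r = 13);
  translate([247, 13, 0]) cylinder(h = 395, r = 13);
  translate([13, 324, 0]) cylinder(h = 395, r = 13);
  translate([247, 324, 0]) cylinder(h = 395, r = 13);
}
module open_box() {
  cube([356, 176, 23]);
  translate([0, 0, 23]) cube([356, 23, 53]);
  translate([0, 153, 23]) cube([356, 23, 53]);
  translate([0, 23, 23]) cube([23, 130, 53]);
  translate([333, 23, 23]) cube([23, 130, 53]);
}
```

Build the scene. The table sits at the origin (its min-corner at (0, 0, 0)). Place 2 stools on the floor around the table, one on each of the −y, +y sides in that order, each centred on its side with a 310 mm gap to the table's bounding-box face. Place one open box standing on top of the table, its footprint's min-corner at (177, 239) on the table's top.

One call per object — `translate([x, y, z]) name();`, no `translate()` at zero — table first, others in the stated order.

table();
translate([381, -647, 0]) stool();
translate([381, 1279, 0]) stool();
translate([177, 239, 761]) open_box();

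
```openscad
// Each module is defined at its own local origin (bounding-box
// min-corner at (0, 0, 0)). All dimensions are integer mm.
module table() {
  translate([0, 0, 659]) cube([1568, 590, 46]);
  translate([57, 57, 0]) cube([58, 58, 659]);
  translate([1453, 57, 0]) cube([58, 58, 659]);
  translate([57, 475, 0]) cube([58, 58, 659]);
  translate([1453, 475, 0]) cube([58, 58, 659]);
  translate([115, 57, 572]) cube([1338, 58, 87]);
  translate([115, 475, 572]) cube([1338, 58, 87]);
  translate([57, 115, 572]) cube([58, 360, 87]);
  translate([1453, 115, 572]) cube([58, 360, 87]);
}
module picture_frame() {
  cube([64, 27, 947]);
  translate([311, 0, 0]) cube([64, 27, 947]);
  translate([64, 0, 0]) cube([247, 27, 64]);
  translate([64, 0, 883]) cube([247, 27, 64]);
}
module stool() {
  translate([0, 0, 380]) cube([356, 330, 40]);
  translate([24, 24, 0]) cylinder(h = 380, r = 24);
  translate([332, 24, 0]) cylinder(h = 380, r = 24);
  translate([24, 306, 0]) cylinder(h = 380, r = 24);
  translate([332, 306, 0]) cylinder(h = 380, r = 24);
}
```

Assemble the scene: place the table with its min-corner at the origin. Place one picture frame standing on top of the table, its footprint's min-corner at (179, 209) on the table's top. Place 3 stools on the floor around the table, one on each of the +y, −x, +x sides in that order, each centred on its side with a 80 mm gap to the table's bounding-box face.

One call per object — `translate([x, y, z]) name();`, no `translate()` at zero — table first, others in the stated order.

table();
translate([179, 209, 705]) picture_frame();
translate([606, 670, 0]) stool();
translate([-436, 130, 0]) stool();
translate([1648, 130, 0]) stool();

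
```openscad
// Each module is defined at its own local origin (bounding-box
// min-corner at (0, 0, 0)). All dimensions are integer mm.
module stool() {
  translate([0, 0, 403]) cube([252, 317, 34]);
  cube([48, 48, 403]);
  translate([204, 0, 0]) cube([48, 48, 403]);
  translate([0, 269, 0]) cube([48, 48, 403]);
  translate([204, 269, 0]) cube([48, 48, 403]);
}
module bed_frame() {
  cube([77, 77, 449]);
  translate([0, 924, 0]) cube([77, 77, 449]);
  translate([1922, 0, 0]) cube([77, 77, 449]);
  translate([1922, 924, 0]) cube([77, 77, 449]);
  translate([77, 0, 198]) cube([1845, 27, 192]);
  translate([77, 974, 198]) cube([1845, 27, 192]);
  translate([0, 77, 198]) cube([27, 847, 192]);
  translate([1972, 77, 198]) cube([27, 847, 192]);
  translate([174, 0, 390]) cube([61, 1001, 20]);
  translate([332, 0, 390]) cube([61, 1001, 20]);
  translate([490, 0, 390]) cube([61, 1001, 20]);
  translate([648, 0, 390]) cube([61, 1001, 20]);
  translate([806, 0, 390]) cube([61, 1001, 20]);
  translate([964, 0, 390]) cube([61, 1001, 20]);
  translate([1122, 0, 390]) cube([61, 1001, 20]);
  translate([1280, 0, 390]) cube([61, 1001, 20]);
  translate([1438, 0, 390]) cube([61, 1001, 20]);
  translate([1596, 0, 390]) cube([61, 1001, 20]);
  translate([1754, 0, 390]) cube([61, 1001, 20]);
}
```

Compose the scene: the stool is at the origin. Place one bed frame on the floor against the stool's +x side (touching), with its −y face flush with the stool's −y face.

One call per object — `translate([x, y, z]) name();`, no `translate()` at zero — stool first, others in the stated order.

stool();
translate([252, 0, 0]) bed_frame();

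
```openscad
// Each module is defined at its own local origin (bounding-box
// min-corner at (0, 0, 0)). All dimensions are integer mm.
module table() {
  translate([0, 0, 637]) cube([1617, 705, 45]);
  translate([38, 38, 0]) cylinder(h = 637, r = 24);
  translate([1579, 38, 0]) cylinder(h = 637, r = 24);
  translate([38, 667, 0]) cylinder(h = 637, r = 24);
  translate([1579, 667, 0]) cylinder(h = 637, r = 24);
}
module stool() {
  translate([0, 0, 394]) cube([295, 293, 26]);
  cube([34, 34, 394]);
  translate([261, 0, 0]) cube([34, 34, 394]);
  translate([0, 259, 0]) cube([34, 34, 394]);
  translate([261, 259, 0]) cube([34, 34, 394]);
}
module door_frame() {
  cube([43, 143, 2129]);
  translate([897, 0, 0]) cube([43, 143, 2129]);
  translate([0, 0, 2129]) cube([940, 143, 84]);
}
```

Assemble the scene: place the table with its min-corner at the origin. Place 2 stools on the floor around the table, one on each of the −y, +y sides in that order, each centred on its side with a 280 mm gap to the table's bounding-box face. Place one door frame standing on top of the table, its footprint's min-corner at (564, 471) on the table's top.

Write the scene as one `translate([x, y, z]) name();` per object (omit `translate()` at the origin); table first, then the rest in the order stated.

table();
translate([661, -573, 0]) stool();
translate([661, 985, 0]) stool();
translate([564, 471, 682]) door_frame();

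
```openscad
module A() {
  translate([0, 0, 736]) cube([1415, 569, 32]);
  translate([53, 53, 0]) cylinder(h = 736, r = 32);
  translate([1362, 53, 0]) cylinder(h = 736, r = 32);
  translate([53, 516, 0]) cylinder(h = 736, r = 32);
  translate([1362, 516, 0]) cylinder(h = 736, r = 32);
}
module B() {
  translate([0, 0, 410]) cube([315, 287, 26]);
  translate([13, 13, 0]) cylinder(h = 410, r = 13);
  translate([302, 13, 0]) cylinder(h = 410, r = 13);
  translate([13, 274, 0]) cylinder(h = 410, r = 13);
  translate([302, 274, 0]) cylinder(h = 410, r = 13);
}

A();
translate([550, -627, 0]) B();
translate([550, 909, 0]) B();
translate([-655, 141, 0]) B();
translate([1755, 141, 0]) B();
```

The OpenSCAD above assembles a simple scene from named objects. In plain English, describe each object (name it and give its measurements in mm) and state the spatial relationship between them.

A is a rectangular dining table. The top is 1415×569×32 mm with its upper surface at z = 768 mm. It stands on four round legs of 64 mm diameter, each leg's bounding box inset 21 mm from the nearest pair of top edges, running from the floor to the underside of the top.

B is a four-legged stool. The seat is 315×287 mm, 26 mm thick, top at z = 436 mm. It stands on four round legs, each 26 mm in diameter, from z = 0 to the seat underside, each leg's axis is inset half a diameter from the nearest pair of seat edges (so the leg's bounding box is flush with the corner).

Four stools sit around the table at the −y, +y, −x, +x sides.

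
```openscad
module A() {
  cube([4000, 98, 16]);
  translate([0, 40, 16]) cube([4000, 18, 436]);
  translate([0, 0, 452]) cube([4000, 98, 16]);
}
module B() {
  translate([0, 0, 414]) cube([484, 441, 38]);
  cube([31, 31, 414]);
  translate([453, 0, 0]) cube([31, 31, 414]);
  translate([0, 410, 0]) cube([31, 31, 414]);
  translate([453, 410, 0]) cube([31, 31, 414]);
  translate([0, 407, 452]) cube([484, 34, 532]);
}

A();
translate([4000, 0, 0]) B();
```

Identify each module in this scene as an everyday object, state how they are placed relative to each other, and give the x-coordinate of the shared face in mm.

The I-beam's +x face and the chair's −x face are both at x = 4000 mm.

A is an I-beam. B is a chair. The chair is against the I-beam's +x side, with their −y faces flush. The x-coordinate of the shared face is 4000 mm.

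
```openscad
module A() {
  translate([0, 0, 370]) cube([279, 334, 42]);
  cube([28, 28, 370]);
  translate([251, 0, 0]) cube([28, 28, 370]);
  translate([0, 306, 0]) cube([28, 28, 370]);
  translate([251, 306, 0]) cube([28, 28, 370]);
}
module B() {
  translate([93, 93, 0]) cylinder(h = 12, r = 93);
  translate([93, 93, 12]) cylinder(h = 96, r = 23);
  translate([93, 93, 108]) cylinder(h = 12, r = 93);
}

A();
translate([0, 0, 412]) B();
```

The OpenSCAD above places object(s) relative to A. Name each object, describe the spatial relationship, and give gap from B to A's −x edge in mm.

A is a stool. B is a spool. The spool is on top of the stool. The gap from the spool to the stool's −x edge is 0 mm.

The spool's min-x is at 0; the stool's min-x is 0; gap = 0 mm.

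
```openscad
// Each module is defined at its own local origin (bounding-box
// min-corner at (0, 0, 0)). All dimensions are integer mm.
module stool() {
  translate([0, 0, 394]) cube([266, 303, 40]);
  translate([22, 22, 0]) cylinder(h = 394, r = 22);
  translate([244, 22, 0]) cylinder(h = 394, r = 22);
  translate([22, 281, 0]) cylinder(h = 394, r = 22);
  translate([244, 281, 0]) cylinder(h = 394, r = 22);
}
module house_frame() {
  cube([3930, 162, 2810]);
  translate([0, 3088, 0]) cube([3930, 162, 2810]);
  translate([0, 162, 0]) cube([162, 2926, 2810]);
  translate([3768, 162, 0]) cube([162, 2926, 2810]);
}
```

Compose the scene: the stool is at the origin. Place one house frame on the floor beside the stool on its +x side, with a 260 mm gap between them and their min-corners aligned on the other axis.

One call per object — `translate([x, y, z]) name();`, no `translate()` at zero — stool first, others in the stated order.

stool();
translate([526, 0, 0]) house_frame();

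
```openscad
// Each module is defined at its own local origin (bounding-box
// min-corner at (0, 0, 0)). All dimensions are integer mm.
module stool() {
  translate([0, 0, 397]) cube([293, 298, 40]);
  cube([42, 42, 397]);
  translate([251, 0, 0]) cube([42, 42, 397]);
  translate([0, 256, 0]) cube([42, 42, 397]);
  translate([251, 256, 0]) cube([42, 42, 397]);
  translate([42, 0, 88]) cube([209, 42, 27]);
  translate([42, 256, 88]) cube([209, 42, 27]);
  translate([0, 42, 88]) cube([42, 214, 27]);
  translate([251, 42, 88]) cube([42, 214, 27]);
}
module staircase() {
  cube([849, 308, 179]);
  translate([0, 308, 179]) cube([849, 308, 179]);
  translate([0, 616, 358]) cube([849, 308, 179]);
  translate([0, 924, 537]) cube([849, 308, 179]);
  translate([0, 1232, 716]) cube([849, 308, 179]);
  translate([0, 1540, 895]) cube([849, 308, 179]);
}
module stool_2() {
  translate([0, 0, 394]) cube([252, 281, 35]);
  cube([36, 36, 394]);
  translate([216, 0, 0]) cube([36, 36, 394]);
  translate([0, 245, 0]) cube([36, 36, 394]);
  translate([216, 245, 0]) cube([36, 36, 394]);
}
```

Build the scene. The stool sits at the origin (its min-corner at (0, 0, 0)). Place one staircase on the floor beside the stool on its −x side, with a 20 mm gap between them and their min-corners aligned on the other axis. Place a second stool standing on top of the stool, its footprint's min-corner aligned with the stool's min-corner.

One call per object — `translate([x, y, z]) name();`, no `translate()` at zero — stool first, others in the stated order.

stool();
translate([-869, 0, 0]) staircase();
translate([0, 0, 437]) stool_2();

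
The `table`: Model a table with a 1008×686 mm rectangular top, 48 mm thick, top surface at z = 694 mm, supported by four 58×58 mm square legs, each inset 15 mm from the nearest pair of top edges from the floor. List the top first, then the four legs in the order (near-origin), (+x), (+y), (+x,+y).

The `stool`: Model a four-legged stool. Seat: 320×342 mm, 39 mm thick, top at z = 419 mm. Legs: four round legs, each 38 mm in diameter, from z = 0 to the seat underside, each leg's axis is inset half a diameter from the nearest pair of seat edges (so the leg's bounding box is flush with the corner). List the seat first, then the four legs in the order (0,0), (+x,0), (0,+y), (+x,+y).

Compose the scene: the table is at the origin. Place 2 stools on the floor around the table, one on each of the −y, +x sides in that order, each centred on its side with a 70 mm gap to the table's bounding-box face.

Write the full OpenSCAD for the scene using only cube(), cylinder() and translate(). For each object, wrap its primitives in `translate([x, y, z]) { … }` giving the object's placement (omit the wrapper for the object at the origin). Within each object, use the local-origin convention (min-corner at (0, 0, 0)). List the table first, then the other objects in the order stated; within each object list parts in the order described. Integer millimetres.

translate([0, 0, 646]) cube([1008, 686, 48]);
translate([15, 15, 0]) cube([58, 58, 646]);
translate([935, 15, 0]) cube([58, 58, 646]);
translate([15, 613, 0]) cube([58, 58, 646]);
translate([935, 613, 0]) cube([58, 58, 646]);
translate([344, -412, 0]) {
  translate([0, 0, 380]) cube([320, 342, 39]);
  translate([19, 19, 0]) cylinder(h = 380, r = 19);
  translate([301, 19, 0]) cylinder(h = 380, r = 19);
  translate([19, 323, 0]) cylinder(h = 380, r = 19);
  translate([301, 323, 0]) cylinder(h = 380, r = 19);
}
translate([1078, 172, 0]) {
  translate([0, 0, 380]) cube([320, 342, 39]);
  translate([19, 19, 0]) cylinder(h = 380, r = 19);
  translate([301, 19, 0]) cylinder(h = 380, r = 19);
  translate([19, 323, 0]) cylinder(h = 380, r = 19);
  translate([301, 323, 0]) cylinder(h = 380, r = 19);
}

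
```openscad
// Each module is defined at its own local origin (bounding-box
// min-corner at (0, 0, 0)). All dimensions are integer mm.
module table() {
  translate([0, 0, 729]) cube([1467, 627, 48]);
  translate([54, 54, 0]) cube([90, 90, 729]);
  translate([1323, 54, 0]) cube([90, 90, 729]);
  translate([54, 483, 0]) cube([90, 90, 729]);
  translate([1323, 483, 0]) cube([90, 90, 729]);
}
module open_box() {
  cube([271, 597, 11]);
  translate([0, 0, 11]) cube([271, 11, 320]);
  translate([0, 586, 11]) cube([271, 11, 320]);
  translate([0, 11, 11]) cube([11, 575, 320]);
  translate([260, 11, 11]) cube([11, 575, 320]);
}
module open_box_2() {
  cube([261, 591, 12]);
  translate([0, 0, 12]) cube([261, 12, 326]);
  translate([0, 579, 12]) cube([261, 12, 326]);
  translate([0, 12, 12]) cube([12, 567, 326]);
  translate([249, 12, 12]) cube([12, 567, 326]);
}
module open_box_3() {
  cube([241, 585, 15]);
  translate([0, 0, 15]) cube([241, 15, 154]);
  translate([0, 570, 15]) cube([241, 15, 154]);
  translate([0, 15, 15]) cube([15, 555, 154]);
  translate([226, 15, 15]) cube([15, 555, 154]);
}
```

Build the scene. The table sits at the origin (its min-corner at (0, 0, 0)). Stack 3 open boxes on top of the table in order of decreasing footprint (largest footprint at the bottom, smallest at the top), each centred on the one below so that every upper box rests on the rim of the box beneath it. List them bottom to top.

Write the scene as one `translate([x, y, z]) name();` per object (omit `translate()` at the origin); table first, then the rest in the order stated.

table();
translate([598, 15, 777]) open_box();
translate([603, 18, 1108]) open_box_2();
translate([613, 21, 1446]) open_box_3();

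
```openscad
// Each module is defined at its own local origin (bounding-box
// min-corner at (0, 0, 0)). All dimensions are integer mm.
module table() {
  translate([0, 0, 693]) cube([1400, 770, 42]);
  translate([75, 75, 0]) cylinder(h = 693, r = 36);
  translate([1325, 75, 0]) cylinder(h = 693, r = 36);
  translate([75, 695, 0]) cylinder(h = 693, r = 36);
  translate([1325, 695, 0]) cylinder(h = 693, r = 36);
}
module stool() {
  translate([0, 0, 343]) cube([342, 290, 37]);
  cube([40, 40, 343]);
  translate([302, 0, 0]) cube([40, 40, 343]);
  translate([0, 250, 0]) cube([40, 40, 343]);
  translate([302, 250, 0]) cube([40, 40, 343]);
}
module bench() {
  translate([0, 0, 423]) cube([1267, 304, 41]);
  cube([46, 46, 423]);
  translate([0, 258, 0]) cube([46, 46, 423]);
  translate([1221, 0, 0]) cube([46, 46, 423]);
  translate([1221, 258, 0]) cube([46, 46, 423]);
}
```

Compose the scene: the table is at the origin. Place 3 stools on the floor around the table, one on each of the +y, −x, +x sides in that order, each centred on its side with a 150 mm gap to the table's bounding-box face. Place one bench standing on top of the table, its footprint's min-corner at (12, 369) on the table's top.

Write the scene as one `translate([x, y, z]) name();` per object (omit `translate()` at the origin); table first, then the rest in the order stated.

table();
translate([529, 920, 0]) stool();
translate([-492, 240, 0]) stool();
translate([1550, 240, 0]) stool();
translate([12, 369, 735]) bench();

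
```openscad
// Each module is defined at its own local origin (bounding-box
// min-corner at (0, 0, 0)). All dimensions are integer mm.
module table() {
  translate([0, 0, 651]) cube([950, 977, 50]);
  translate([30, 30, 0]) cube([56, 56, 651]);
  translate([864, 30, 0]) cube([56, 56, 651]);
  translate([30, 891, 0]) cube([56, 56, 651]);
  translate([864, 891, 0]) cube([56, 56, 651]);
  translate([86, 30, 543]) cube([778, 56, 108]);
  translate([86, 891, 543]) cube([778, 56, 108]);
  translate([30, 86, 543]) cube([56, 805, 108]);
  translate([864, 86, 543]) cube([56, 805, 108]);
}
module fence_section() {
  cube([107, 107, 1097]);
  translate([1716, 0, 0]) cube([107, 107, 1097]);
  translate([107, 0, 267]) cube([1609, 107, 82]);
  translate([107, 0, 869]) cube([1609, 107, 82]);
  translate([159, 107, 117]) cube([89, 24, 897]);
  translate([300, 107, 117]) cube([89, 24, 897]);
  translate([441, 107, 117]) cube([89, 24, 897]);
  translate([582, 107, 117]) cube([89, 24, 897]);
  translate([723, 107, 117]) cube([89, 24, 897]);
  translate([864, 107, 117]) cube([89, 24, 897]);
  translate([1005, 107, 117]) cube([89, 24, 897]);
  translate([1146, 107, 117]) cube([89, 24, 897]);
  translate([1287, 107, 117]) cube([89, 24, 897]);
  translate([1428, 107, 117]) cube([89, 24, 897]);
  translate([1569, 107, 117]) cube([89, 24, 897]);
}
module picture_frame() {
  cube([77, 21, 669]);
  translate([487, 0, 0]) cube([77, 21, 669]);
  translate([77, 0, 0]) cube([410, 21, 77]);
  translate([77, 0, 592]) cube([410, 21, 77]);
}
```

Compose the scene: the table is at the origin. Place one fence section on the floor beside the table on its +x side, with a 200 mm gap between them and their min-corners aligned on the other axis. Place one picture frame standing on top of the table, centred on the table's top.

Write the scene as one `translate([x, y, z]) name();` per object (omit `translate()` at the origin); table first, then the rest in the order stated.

table();
translate([1150, 0, 0]) fence_section();
translate([193, 478, 701]) picture_frame();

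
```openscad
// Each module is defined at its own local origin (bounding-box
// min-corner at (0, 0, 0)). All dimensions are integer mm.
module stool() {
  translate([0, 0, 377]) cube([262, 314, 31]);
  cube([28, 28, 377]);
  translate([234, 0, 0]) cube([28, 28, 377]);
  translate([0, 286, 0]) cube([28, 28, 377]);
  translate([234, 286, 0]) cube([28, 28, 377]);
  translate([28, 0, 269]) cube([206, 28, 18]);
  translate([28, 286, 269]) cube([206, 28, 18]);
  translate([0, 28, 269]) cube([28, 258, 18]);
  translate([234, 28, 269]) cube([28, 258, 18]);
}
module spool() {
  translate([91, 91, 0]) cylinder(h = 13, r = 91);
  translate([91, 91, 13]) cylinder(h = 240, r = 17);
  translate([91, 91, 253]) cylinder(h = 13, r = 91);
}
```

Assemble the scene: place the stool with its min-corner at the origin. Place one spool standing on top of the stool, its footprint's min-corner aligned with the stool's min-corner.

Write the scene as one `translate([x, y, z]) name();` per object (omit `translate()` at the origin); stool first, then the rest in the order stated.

stool();
translate([0, 0, 408]) spool();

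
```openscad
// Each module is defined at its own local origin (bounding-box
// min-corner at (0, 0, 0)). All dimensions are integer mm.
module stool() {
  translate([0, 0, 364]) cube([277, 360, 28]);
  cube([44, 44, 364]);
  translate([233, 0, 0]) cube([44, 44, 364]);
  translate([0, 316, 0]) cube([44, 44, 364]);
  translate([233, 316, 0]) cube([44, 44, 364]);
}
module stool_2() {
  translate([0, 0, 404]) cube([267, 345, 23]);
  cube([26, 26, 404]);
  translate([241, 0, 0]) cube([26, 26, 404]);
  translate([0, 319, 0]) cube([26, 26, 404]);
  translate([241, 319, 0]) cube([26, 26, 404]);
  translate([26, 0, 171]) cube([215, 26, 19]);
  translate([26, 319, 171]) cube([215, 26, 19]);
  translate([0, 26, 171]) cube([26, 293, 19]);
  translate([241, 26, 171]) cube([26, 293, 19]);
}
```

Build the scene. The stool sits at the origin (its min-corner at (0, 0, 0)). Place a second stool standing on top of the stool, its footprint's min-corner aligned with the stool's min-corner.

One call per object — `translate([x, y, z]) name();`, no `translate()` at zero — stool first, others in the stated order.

stool();
translate([0, 0, 392]) stool_2();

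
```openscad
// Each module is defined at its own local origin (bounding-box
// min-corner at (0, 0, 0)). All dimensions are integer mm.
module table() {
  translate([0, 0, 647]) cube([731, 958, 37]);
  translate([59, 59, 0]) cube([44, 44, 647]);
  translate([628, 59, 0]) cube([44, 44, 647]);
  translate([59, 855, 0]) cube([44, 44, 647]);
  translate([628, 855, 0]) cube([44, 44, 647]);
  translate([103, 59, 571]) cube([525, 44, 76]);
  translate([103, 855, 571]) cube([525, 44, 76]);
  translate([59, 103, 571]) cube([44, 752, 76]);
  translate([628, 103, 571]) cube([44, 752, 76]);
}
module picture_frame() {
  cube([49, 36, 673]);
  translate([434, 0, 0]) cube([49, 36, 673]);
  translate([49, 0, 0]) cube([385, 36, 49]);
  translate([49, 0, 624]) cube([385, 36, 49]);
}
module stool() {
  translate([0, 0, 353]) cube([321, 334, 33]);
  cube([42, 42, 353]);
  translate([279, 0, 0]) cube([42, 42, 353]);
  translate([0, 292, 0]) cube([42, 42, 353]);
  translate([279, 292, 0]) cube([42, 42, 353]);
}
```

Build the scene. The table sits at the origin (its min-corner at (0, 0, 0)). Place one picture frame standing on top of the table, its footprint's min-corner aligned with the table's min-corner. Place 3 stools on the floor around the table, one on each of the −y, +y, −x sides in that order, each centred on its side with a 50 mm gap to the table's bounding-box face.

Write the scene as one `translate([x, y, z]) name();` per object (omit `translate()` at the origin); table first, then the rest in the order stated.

table();
translate([0, 0, 684]) picture_frame();
translate([205, -384, 0]) stool();
translate([205, 1008, 0]) stool();
translate([-371, 312, 0]) stool();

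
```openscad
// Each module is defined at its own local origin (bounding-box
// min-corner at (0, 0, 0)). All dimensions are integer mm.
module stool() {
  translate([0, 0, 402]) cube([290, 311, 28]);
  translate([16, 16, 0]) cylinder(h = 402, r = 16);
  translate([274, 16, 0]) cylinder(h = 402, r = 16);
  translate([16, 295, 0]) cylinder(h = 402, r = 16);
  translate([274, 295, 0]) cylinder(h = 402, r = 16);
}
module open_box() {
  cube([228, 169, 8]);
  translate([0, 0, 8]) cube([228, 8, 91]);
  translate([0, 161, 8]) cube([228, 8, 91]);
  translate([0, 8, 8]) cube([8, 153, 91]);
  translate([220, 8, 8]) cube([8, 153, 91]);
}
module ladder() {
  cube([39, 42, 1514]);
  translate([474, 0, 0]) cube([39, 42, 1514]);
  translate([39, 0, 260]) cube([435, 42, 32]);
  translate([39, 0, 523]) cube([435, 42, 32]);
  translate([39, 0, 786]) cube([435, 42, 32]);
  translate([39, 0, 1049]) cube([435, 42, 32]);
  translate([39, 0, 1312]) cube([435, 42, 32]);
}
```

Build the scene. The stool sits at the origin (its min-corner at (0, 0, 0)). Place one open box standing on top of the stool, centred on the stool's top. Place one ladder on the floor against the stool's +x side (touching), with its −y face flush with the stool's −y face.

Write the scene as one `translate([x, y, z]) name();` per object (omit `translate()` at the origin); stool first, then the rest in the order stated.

stool();
translate([31, 71, 430]) open_box();
translate([290, 0, 0]) ladder();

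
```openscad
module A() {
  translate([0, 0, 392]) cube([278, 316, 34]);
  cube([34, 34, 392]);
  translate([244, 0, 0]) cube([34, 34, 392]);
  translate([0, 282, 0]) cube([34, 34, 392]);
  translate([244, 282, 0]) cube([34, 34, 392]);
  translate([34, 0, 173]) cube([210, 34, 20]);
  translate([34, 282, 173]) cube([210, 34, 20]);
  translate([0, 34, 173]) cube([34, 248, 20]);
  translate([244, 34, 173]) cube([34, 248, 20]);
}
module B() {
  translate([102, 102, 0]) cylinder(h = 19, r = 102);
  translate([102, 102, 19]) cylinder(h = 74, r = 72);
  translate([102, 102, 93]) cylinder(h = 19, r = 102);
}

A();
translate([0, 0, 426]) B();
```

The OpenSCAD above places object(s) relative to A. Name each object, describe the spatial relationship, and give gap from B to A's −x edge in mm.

A is a stool. B is a spool. The spool is on top of the stool. The gap from the spool to the stool's −x edge is 0 mm.

The spool's min-x is at 0; the stool's min-x is 0; gap = 0 mm.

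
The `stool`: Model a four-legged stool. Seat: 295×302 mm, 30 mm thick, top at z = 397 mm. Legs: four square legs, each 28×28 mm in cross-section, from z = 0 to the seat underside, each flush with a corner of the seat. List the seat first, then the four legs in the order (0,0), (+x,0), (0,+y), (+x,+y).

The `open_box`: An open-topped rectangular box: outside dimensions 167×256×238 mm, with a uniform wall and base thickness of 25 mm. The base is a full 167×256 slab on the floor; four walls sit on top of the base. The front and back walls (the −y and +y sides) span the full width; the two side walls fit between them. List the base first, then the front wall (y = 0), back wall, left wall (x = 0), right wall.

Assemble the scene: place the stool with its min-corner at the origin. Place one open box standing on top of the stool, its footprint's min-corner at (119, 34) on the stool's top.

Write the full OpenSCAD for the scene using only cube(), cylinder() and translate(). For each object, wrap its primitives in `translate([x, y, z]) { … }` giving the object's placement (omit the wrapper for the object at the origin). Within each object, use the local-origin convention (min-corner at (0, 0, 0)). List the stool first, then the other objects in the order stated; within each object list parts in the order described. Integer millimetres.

translate([0, 0, 367]) cube([295, 302, 30]);
cube([28, 28, 367]);
translate([267, 0, 0]) cube([28, 28, 367]);
translate([0, 274, 0]) cube([28, 28, 367]);
translate([267, 274, 0]) cube([28, 28, 367]);
translate([119, 34, 397]) {
  cube([167, 256, 25]);
  translate([0, 0, 25]) cube([167, 25, 213]);
  translate([0, 231, 25]) cube([167, 25, 213]);
  translate([0, 25, 25]) cube([25, 206, 213]);
  translate([142, 25, 25]) cube([25, 206, 213]);
}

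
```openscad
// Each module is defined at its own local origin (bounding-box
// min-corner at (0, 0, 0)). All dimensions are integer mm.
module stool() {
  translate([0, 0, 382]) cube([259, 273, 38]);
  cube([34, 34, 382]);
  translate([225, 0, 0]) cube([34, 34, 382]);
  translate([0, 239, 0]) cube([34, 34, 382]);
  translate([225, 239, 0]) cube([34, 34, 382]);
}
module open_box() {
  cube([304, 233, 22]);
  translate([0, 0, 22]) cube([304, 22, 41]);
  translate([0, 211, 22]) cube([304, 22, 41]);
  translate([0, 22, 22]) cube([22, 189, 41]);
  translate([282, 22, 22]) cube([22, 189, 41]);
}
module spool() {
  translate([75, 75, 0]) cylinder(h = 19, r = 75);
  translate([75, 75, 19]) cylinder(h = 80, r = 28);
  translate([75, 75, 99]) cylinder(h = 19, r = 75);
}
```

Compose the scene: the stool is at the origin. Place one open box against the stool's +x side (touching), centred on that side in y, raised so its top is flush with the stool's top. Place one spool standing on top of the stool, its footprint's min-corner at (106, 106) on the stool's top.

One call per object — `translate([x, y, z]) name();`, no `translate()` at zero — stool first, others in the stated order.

stool();
translate([259, 20, 357]) open_box();
translate([106, 106, 420]) spool();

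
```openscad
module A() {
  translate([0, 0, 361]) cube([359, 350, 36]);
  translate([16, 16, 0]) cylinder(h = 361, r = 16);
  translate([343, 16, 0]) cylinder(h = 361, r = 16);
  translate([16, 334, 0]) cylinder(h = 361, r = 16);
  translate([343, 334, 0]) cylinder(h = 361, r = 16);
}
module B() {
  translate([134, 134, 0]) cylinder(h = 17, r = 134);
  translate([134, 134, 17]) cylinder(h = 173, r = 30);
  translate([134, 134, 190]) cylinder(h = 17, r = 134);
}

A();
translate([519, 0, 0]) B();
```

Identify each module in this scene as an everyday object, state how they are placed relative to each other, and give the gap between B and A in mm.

A is a stool. B is a spool. The spool is on the floor beside the stool on its +x side. The gap between the spool and the stool is 160 mm.

The spool's nearest face is 160 mm from the stool's +x face.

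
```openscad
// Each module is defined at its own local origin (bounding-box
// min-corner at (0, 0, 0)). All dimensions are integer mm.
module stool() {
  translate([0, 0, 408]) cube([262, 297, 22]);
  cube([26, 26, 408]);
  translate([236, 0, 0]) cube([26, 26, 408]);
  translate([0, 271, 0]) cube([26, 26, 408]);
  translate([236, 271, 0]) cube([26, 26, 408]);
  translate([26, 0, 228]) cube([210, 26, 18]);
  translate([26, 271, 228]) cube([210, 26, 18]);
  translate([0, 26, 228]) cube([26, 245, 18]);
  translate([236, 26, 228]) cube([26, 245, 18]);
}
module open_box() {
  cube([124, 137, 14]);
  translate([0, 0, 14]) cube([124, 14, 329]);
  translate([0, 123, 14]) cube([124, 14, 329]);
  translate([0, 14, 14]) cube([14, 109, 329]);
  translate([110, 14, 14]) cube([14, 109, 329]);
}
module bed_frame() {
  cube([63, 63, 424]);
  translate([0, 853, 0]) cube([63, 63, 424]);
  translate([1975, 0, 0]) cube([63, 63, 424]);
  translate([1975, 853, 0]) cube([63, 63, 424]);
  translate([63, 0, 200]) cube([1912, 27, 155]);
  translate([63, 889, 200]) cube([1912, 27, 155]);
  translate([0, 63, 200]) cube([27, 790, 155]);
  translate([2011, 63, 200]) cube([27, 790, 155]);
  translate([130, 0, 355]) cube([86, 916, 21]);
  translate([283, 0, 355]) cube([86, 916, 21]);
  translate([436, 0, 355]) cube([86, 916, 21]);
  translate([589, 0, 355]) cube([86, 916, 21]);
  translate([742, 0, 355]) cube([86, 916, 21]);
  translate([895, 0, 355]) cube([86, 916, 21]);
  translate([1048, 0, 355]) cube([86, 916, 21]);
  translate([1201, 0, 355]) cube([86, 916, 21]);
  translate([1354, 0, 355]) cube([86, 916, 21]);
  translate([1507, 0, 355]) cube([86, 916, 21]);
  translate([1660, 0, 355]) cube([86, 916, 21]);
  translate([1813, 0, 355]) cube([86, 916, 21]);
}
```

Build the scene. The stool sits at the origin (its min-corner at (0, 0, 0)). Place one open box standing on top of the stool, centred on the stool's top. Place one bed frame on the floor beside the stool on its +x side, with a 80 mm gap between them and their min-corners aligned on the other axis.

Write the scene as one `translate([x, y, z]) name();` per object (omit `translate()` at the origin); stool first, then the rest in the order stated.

stool();
translate([69, 80, 430]) open_box();
translate([342, 0, 0]) bed_frame();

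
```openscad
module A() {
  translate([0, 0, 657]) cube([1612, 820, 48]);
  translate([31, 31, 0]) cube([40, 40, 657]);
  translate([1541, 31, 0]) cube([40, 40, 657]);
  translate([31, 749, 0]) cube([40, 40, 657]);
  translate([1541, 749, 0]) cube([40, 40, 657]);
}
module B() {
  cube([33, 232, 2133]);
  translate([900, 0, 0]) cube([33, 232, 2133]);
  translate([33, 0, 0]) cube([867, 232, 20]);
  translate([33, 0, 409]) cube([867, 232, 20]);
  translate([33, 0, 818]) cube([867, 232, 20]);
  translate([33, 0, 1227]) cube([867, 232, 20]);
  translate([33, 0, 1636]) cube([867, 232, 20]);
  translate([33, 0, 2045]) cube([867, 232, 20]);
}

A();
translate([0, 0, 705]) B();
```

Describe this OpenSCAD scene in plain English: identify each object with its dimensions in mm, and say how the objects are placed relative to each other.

A is a table with a 1612×820 mm rectangular top, 48 mm thick, top surface at z = 705 mm, supported by four 40×40 mm square legs, each inset 31 mm from the nearest pair of top edges, running from the floor.

B is a bookshelf 933 mm wide overall, 232 mm deep and 2133 mm tall. The two sides are 33 mm thick vertical panels. 6 horizontal shelves of 20 mm thickness span between the inner faces of the sides; the lowest shelf sits on the floor and shelves are stacked with a clear vertical gap of 389 mm between each pair.

The bookshelf is on top of the table.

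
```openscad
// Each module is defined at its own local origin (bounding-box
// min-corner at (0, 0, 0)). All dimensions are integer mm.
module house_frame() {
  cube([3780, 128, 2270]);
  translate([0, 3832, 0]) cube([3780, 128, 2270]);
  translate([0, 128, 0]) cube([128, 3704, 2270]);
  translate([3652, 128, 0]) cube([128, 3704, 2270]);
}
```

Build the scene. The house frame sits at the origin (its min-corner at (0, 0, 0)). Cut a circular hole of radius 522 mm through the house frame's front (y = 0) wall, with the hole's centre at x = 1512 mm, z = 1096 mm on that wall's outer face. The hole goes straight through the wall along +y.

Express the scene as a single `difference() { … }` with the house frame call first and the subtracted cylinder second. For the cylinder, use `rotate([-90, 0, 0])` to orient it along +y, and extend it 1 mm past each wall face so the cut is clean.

difference() {
  house_frame();
  translate([1512, -1, 1096]) rotate([-90, 0, 0]) cylinder(h = 130, r = 522);
}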